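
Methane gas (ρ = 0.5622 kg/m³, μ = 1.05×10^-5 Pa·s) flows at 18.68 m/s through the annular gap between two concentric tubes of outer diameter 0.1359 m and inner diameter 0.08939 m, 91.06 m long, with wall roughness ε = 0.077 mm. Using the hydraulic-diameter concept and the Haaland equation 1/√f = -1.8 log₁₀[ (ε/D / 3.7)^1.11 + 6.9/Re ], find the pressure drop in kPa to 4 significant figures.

Hydraulic diameter D_h = 4A/P = D_o - D_i = 0.1359 - 0.08939 = 0.04651 m.
Re = ρVD_h/μ = 0.5622·18.68·0.04651/1.05e-05 = 4.652e+04.
ε/D_h = 7.7e-05/0.04651 = 0.00166; Haaland gives 1/√f = -1.8 log₁₀[0.000192+0.000148] = 6.244, so f = 0.02565.
ΔP = f(L/D_h)(ρV²/2) = 0.02565·91.06/0.04651·98.09 = 4926 Pa.
ΔP = 4.926 kPa.

ΔP ≈ 4.926 kPa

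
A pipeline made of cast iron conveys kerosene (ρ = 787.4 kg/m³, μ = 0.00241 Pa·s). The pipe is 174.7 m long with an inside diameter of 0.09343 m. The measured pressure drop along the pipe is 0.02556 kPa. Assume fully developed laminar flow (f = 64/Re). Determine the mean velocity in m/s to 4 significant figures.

For laminar flow, f = 64/Re with Re = ρVD/μ, so Darcy-Weisbach reduces to ΔP = 32μLV/D². Solving for V: V = ΔP·D²/(32μL) = 25.56·(0.09343)²/(32·0.00241·174.7) = 0.01656 m/s.
Check: Re = ρVD/μ = 787.4·0.01656·0.09343/0.00241 = 505.5 < 2300, so the laminar assumption holds.

V ≈ 0.01656 m/s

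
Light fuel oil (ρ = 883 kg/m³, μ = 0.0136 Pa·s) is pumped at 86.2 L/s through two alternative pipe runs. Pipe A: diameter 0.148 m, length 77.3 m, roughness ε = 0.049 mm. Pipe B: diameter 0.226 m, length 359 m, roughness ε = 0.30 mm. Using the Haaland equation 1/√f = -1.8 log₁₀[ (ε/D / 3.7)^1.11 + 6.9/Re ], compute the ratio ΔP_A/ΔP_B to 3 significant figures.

Pipe A: V = Q/A = 0.0862/0.0172 = 5.011 m/s; Re = 4.815e+04; ε/D = 0.000331; Haaland → f = 0.02188; ΔP_A = f(L/D)(ρV²/2) = 1.267e+05 Pa.
Pipe B: V = Q/A = 0.0862/0.04011 = 2.149 m/s; Re = 3.153e+04; ε/D = 0.00133; Haaland → f = 0.02618; ΔP_B = f(L/D)(ρV²/2) = 8.479e+04 Pa.
ΔP_A/ΔP_B = 1.267e+05/8.479e+04 = 1.49.

ΔP_A/ΔP_B ≈ 1.49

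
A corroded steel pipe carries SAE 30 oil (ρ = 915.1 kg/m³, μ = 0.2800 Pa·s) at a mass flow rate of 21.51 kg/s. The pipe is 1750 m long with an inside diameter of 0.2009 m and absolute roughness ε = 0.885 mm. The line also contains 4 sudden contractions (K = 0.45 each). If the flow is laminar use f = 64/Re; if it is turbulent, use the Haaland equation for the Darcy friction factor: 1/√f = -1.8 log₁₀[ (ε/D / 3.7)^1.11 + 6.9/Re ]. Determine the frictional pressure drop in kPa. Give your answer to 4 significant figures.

A = πD²/4 = π(0.2009)²/4 = 0.0317 m²; mean velocity V = ṁ/(ρA) = 21.51/(915.1 · 0.0317) = 0.7415 m/s.
Reynolds number Re = ρVD/μ = 915.1 · 0.7415 · 0.2009 / 0.28 = 486.9.
Re < 2300 → laminar flow, so f = 64/Re = 64/486.9 = 0.1315 (the turbulent correlation is not needed).
Total minor-loss coefficient ΣK = 4·0.45 = 1.8.
ΔP = [f·L/D + ΣK]·(ρV²/2) = [0.1315·1750/0.2009 + 1.8]·(915.1·0.7415²/2) = [1145 + 1.8]·251.6 = 2.885e+05 Pa.
ΔP = 2.885e+05 Pa = 288.5 kPa.

ΔP ≈ 288.5 kPa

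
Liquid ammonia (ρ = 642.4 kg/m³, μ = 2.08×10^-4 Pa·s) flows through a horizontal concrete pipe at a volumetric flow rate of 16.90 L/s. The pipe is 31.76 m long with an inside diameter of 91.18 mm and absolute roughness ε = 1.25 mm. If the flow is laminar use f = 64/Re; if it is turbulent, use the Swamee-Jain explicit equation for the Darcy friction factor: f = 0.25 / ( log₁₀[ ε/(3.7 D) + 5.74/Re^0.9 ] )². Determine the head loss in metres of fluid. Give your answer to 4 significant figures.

Q = 16.90 L/s = 16.90/1000 = 0.0169 m³/s.
Cross-sectional area A = πD²/4 = π(0.09118)²/4 = 0.00653 m²; mean velocity V = Q/A = 0.0169/0.00653 = 2.588 m/s.
Reynolds number Re = ρVD/μ = 642.4 · 2.588 · 0.09118 / 0.000208 = 7.289e+05.
Re > 4000 → turbulent. Relative roughness ε/D = 0.00125/0.09118 = 0.0137. Swamee-Jain: f = 0.25/(log₁₀[0.0137/3.7 + 5.74/7.289e+05^0.9])² = 0.25/(log₁₀[0.00371 + 3.04e-05])² = 0.25/(-2.428)² = 0.04242.
Darcy-Weisbach: ΔP = f(L/D)(ρV²/2) = 0.04242·(31.76/0.09118)·(642.4·2.588²/2) = 0.04242·348.3·2152 = 3.179e+04 Pa.
Head loss h_f = ΔP/(ρg) = 3.179e+04/(642.4·9.81) = 5.045 m.

h_f ≈ 5.045 m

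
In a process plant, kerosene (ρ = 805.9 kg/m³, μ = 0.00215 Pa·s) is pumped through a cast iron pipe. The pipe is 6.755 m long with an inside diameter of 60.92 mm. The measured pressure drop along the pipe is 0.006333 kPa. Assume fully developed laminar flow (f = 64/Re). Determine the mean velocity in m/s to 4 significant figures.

V ≈ 0.05057 m/s

For laminar flow, f = 64/Re with Re = ρVD/μ, so Darcy-Weisbach reduces to ΔP = 32μLV/D². Solving for V: V = ΔP·D²/(32μL) = 6.333·(0.06092)²/(32·0.00215·6.755) = 0.05057 m/s.
Check: Re = ρVD/μ = 805.9·0.05057·0.06092/0.00215 = 1155 < 2300, so the laminar assumption holds.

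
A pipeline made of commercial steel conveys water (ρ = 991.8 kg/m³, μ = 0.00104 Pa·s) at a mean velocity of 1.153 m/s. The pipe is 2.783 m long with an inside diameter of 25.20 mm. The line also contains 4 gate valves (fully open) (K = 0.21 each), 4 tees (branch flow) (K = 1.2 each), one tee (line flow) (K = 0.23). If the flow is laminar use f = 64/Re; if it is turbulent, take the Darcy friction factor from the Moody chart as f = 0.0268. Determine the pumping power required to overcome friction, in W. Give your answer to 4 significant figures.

P ≈ 3.347 W

Reynolds number Re = ρVD/μ = 991.8 · 1.153 · 0.0252 / 0.00104 = 2.771e+04.
Re > 4000 → turbulent; use the Moody-chart value f = 0.0268.
Total minor-loss coefficient ΣK = 4·0.21 + 4·1.2 + 1·0.23 = 5.87.
ΔP = [f·L/D + ΣK]·(ρV²/2) = [0.0268·2.783/0.0252 + 5.87]·(991.8·1.153²/2) = [2.96 + 5.87]·659.3 = 5821 Pa.
Q = V·A = 1.153·0.0004988 = 0.0005751 m³/s.
Pumping power P = QΔP = 0.0005751·5821 = 3.3475 W = 3.347 W.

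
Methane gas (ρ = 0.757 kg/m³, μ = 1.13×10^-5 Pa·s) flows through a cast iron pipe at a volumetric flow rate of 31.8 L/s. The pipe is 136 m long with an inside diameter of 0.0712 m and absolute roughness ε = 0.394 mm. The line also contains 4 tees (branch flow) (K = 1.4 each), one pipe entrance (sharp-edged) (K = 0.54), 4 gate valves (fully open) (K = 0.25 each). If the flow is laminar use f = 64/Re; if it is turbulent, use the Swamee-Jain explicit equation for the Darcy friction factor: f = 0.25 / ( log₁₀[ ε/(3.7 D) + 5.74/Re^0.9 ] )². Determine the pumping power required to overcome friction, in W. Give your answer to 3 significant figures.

Q = 31.8 L/s = 31.8/1000 = 0.0318 m³/s.
Cross-sectional area A = πD²/4 = π(0.0712)²/4 = 0.003982 m²; mean velocity V = Q/A = 0.0318/0.003982 = 7.987 m/s.
Reynolds number Re = ρVD/μ = 0.757 · 7.987 · 0.0712 / 1.13e-05 = 3.81e+04.
Re > 4000 → turbulent. Relative roughness ε/D = 0.000394/0.0712 = 0.00553. Swamee-Jain: f = 0.25/(log₁₀[0.00553/3.7 + 5.74/3.81e+04^0.9])² = 0.25/(log₁₀[0.0015 + 0.000433])² = 0.25/(-2.715)² = 0.03392.
Total minor-loss coefficient ΣK = 4·1.4 + 1·0.54 + 4·0.25 = 7.14.
ΔP = [f·L/D + ΣK]·(ρV²/2) = [0.03392·136/0.0712 + 7.14]·(0.757·7.987²/2) = [64.79 + 7.14]·24.14 = 1737 Pa.
Pumping power P = QΔP = 0.0318·1737 = 55.23 W = 55.2 W.

P ≈ 55.2 W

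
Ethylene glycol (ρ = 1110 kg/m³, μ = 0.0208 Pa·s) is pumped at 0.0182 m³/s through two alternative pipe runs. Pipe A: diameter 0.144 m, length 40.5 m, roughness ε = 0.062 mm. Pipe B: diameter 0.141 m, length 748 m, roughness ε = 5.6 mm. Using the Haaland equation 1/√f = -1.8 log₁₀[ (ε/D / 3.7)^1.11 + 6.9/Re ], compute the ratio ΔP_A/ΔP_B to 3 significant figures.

Pipe A: V = Q/A = 0.0182/0.01629 = 1.118 m/s; Re = 8588; ε/D = 0.000431; Haaland → f = 0.0327; ΔP_A = f(L/D)(ρV²/2) = 6374 Pa.
Pipe B: V = Q/A = 0.0182/0.01561 = 1.166 m/s; Re = 8770; ε/D = 0.0397; Haaland → f = 0.06762; ΔP_B = f(L/D)(ρV²/2) = 2.705e+05 Pa.
ΔP_A/ΔP_B = 6374/2.705e+05 = 0.0236.

ΔP_A/ΔP_B ≈ 0.0236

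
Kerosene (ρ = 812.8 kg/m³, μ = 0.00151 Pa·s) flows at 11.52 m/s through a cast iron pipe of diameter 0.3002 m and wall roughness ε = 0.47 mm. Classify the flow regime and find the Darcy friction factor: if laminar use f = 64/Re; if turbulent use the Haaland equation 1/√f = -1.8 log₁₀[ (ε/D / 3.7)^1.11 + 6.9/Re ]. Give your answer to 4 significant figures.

f ≈ 0.02212

Re = ρVD/μ = 812.8·11.52·0.3002/0.00151 = 1.862e+06.
Re > 4000 → turbulent. ε/D = 0.00047/0.3002 = 0.00157; Haaland: 1/√f = -1.8 log₁₀[0.00018 + 3.71e-06] = 6.724, so f = 0.02212.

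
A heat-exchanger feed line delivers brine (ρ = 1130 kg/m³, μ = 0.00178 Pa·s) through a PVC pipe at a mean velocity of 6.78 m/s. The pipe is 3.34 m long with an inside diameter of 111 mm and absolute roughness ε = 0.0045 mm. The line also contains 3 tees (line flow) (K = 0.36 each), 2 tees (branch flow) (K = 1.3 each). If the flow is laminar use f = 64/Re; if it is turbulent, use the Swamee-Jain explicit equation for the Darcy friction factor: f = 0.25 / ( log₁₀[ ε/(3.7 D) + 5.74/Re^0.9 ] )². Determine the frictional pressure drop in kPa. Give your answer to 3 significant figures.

ΔP ≈ 106 kPa

Reynolds number Re = ρVD/μ = 1130 · 6.78 · 0.111 / 0.00178 = 4.778e+05.
Re > 4000 → turbulent. Relative roughness ε/D = 4.5e-06/0.111 = 4.05e-05. Swamee-Jain: f = 0.25/(log₁₀[4.05e-05/3.7 + 5.74/4.778e+05^0.9])² = 0.25/(log₁₀[1.1e-05 + 4.44e-05])² = 0.25/(-4.257)² = 0.0138.
Total minor-loss coefficient ΣK = 3·0.36 + 2·1.3 = 3.68.
ΔP = [f·L/D + ΣK]·(ρV²/2) = [0.0138·3.34/0.111 + 3.68]·(1130·6.78²/2) = [0.4152 + 3.68]·2.597e+04 = 1.064e+05 Pa.
ΔP = 1.064e+05 Pa = 106 kPa.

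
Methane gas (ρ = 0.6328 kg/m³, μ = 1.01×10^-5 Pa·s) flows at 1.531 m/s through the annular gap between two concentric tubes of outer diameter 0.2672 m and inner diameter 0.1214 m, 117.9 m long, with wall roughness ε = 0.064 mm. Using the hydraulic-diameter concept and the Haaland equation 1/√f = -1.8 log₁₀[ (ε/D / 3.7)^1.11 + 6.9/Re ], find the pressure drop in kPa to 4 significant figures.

Hydraulic diameter D_h = 4A/P = D_o - D_i = 0.2672 - 0.1214 = 0.1458 m.
Re = ρVD_h/μ = 0.6328·1.531·0.1458/1.01e-05 = 1.399e+04.
ε/D_h = 6.4e-05/0.1458 = 0.000439; Haaland gives 1/√f = -1.8 log₁₀[4.39e-05+0.000493] = 5.886, so f = 0.02887.
ΔP = f(L/D_h)(ρV²/2) = 0.02887·117.9/0.1458·0.7416 = 17.31 Pa.
ΔP = 0.01731 kPa.

ΔP ≈ 0.01731 kPa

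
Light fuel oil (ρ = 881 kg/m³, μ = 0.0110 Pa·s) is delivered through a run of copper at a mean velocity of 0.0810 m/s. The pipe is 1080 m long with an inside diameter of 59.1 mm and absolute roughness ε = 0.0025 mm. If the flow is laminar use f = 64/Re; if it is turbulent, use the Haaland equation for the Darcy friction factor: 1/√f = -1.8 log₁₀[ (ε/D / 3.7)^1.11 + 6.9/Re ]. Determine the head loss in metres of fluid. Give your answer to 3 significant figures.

h_f ≈ 1.02 m

Reynolds number Re = ρVD/μ = 881 · 0.081 · 0.0591 / 0.011 = 383.4.
Re < 2300 → laminar flow, so f = 64/Re = 64/383.4 = 0.1669 (the turbulent correlation is not needed).
Darcy-Weisbach: ΔP = f(L/D)(ρV²/2) = 0.1669·(1080/0.0591)·(881·0.081²/2) = 0.1669·1.827e+04·2.89 = 8816 Pa.
Head loss h_f = ΔP/(ρg) = 8816/(881·9.81) = 1.02 m.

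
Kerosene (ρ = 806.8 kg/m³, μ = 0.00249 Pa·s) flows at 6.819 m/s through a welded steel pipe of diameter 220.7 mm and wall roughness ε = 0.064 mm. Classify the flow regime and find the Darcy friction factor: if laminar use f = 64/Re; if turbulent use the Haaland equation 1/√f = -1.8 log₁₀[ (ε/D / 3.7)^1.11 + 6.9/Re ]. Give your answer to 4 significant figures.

f ≈ 0.01610

Re = ρVD/μ = 806.8·6.819·0.2207/0.00249 = 4.876e+05.
Re > 4000 → turbulent. ε/D = 6.4e-05/0.2207 = 0.00029; Haaland: 1/√f = -1.8 log₁₀[2.77e-05 + 1.42e-05] = 7.881, so f = 0.0161.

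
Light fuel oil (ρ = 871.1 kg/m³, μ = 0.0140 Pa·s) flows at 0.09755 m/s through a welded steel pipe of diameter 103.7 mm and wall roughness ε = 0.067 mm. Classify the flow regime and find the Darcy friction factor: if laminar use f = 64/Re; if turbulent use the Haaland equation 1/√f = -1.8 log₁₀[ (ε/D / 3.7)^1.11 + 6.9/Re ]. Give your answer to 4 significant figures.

f ≈ 0.1017

Re = ρVD/μ = 871.1·0.09755·0.1037/0.014 = 629.4.
Re < 2300 → laminar, so f = 64/Re = 0.1017 (roughness is irrelevant in laminar flow).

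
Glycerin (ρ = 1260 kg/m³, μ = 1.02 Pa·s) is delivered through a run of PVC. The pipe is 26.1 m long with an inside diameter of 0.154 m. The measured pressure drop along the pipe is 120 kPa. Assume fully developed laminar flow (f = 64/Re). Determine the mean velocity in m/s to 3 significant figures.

For laminar flow, f = 64/Re with Re = ρVD/μ, so Darcy-Weisbach reduces to ΔP = 32μLV/D². Solving for V: V = ΔP·D²/(32μL) = 1.2e+05·(0.154)²/(32·1.02·26.1) = 3.341 m/s.
Check: Re = ρVD/μ = 1260·3.341·0.154/1.02 = 635.5 < 2300, so the laminar assumption holds.

V ≈ 3.34 m/s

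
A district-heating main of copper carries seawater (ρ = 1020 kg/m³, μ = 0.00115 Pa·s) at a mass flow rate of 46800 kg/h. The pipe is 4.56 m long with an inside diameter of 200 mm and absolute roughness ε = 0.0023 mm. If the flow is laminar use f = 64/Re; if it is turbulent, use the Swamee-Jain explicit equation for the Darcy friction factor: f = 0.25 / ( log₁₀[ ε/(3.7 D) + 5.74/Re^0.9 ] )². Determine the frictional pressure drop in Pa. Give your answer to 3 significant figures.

ΔP ≈ 36.8 Pa

ṁ = 46800 kg/h = 46800/3600 = 13 kg/s.
A = πD²/4 = π(0.2)²/4 = 0.03142 m²; mean velocity V = ṁ/(ρA) = 13/(1020 · 0.03142) = 0.4057 m/s.
Reynolds number Re = ρVD/μ = 1020 · 0.4057 · 0.2 / 0.00115 = 7.197e+04.
Re > 4000 → turbulent. Relative roughness ε/D = 2.3e-06/0.2 = 1.15e-05. Swamee-Jain: f = 0.25/(log₁₀[1.15e-05/3.7 + 5.74/7.197e+04^0.9])² = 0.25/(log₁₀[3.11e-06 + 0.000244])² = 0.25/(-3.607)² = 0.01922.
Darcy-Weisbach: ΔP = f(L/D)(ρV²/2) = 0.01922·(4.56/0.2)·(1020·0.4057²/2) = 0.01922·22.8·83.94 = 36.77 Pa.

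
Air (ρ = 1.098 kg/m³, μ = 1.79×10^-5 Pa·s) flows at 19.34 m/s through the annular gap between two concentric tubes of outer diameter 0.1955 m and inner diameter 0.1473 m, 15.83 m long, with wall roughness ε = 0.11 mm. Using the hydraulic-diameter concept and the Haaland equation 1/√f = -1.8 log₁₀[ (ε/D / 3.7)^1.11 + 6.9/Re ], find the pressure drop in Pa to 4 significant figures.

Hydraulic diameter D_h = 4A/P = D_o - D_i = 0.1955 - 0.1473 = 0.0482 m.
Re = ρVD_h/μ = 1.098·19.34·0.0482/1.79e-05 = 5.718e+04.
ε/D_h = 0.00011/0.0482 = 0.00228; Haaland gives 1/√f = -1.8 log₁₀[0.000274+0.000121] = 6.128, so f = 0.02663.
ΔP = f(L/D_h)(ρV²/2) = 0.02663·15.83/0.0482·205.3 = 1796 Pa.

ΔP ≈ 1796 Pa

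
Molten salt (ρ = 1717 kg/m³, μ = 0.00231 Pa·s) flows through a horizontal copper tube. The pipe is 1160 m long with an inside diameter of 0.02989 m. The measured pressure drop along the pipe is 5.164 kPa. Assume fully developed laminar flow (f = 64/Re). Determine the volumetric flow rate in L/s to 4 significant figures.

Q ≈ 0.03775 L/s

For laminar flow, f = 64/Re with Re = ρVD/μ, so Darcy-Weisbach reduces to ΔP = 32μLV/D². Solving for V: V = ΔP·D²/(32μL) = 5164·(0.02989)²/(32·0.00231·1160) = 0.0538 m/s.
Check: Re = ρVD/μ = 1717·0.0538·0.02989/0.00231 = 1195 < 2300, so the laminar assumption holds.
Q = V·A = 0.0538·(π/4·0.02989²) = 3.775e-05 m³/s = 0.03775 L/s.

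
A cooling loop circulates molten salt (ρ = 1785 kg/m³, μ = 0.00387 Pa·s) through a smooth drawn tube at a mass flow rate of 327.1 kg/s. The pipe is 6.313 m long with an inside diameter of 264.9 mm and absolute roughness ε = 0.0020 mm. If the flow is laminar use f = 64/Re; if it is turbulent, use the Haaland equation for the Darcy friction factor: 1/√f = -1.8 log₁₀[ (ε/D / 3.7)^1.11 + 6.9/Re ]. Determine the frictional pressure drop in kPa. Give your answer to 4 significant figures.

ΔP ≈ 3.206 kPa

A = πD²/4 = π(0.2649)²/4 = 0.05511 m²; mean velocity V = ṁ/(ρA) = 327.1/(1785 · 0.05511) = 3.325 m/s.
Reynolds number Re = ρVD/μ = 1785 · 3.325 · 0.2649 / 0.00387 = 4.063e+05.
Re > 4000 → turbulent. Relative roughness ε/D = 2e-06/0.2649 = 7.55e-06. Haaland: 1/√f = -1.8 log₁₀[(7.55e-06/3.7)^1.11 + 6.9/4.063e+05] = -1.8 log₁₀[4.83e-07 + 1.7e-05] = 8.564, so f = 0.01363.
Darcy-Weisbach: ΔP = f(L/D)(ρV²/2) = 0.01363·(6.313/0.2649)·(1785·3.325²/2) = 0.01363·23.83·9867 = 3206 Pa.
ΔP = 3206 Pa = 3.206 kPa.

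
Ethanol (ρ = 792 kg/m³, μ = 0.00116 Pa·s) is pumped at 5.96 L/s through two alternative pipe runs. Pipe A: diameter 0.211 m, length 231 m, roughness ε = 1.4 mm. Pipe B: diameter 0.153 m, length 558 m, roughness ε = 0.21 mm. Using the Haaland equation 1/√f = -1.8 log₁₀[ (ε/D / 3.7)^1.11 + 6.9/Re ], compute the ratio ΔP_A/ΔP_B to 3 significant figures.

Pipe A: V = Q/A = 0.00596/0.03497 = 0.1704 m/s; Re = 2.456e+04; ε/D = 0.00664; Haaland → f = 0.03596; ΔP_A = f(L/D)(ρV²/2) = 452.9 Pa.
Pipe B: V = Q/A = 0.00596/0.01839 = 0.3242 m/s; Re = 3.386e+04; ε/D = 0.00137; Haaland → f = 0.02601; ΔP_B = f(L/D)(ρV²/2) = 3948 Pa.
ΔP_A/ΔP_B = 452.9/3948 = 0.115.

ΔP_A/ΔP_B ≈ 0.115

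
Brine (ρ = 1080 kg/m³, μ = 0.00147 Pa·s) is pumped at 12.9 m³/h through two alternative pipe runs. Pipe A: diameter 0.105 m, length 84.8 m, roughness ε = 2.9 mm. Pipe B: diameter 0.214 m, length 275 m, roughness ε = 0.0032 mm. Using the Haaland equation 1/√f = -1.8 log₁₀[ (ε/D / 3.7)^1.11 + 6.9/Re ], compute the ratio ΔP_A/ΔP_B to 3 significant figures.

Pipe A: V = Q/A = 0.003583/0.008659 = 0.4138 m/s; Re = 3.192e+04; ε/D = 0.0276; Haaland → f = 0.05637; ΔP_A = f(L/D)(ρV²/2) = 4210 Pa.
Pipe B: V = Q/A = 0.003583/0.03597 = 0.09963 m/s; Re = 1.566e+04; ε/D = 1.5e-05; Haaland → f = 0.02742; ΔP_B = f(L/D)(ρV²/2) = 188.8 Pa.
ΔP_A/ΔP_B = 4210/188.8 = 22.3.

ΔP_A/ΔP_B ≈ 22.3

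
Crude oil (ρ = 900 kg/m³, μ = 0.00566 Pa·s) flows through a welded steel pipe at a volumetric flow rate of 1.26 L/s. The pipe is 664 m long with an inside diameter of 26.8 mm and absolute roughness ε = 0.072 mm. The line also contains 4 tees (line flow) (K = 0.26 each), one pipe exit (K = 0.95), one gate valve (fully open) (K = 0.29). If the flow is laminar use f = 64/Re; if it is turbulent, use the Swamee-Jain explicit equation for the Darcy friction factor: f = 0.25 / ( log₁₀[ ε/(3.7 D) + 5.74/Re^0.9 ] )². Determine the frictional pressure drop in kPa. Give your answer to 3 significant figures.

Q = 1.26 L/s = 1.26/1000 = 0.00126 m³/s.
Cross-sectional area A = πD²/4 = π(0.0268)²/4 = 0.0005641 m²; mean velocity V = Q/A = 0.00126/0.0005641 = 2.234 m/s.
Reynolds number Re = ρVD/μ = 900 · 2.234 · 0.0268 / 0.00566 = 9519.
Re > 4000 → turbulent. Relative roughness ε/D = 7.2e-05/0.0268 = 0.00269. Swamee-Jain: f = 0.25/(log₁₀[0.00269/3.7 + 5.74/9519^0.9])² = 0.25/(log₁₀[0.000726 + 0.00151])² = 0.25/(-2.651)² = 0.03557.
Total minor-loss coefficient ΣK = 4·0.26 + 1·0.95 + 1·0.29 = 2.28.
ΔP = [f·L/D + ΣK]·(ρV²/2) = [0.03557·664/0.0268 + 2.28]·(900·2.234²/2) = [881.3 + 2.28]·2245 = 1.984e+06 Pa.
ΔP = 1.984e+06 Pa = 1980 kPa.

ΔP ≈ 1980 kPa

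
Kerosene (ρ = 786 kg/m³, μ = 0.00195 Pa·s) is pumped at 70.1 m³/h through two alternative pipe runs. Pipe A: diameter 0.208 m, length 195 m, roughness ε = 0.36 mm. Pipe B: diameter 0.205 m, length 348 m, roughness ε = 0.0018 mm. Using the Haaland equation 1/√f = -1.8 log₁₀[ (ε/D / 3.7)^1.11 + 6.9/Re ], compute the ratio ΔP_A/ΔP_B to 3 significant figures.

ΔP_A/ΔP_B ≈ 0.643

Pipe A: V = Q/A = 0.01947/0.03398 = 0.5731 m/s; Re = 4.805e+04; ε/D = 0.00173; Haaland → f = 0.02575; ΔP_A = f(L/D)(ρV²/2) = 3115 Pa.
Pipe B: V = Q/A = 0.01947/0.03301 = 0.59 m/s; Re = 4.875e+04; ε/D = 8.78e-06; Haaland → f = 0.02085; ΔP_B = f(L/D)(ρV²/2) = 4842 Pa.
ΔP_A/ΔP_B = 3115/4842 = 0.643.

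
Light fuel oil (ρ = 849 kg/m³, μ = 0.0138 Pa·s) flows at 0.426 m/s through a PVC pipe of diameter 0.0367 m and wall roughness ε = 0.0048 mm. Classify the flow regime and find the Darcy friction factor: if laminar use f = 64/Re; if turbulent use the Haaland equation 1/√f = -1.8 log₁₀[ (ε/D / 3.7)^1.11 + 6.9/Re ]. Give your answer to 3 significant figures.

Re = ρVD/μ = 849·0.426·0.0367/0.0138 = 961.8.
Re < 2300 → laminar, so f = 64/Re = 0.06654 (roughness is irrelevant in laminar flow).

f ≈ 0.0665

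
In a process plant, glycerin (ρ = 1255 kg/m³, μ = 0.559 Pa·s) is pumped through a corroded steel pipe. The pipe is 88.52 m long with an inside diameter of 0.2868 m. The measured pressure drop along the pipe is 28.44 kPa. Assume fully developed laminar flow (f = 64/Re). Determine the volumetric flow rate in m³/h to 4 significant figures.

Q ≈ 343.6 m³/h

For laminar flow, f = 64/Re with Re = ρVD/μ, so Darcy-Weisbach reduces to ΔP = 32μLV/D². Solving for V: V = ΔP·D²/(32μL) = 2.844e+04·(0.2868)²/(32·0.559·88.52) = 1.477 m/s.
Check: Re = ρVD/μ = 1255·1.477·0.2868/0.559 = 951.3 < 2300, so the laminar assumption holds.
Q = V·A = 1.477·(π/4·0.2868²) = 0.09544 m³/s = 343.6 m³/h.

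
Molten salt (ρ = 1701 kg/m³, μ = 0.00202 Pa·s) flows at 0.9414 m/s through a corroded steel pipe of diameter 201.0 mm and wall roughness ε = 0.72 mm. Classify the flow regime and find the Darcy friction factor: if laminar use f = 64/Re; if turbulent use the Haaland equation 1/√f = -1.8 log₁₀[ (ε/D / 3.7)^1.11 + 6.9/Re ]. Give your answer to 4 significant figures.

f ≈ 0.02824

Re = ρVD/μ = 1701·0.9414·0.201/0.00202 = 1.593e+05.
Re > 4000 → turbulent. ε/D = 0.00072/0.201 = 0.00358; Haaland: 1/√f = -1.8 log₁₀[0.000451 + 4.33e-05] = 5.95, so f = 0.02824.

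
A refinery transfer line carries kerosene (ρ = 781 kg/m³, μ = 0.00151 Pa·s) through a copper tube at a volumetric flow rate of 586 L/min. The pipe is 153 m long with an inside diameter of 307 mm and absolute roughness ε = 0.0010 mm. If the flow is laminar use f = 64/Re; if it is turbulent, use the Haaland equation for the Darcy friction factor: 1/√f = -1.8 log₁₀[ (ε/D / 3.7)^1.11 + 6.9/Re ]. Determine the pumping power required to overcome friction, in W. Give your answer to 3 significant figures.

Q = 586 L/min = 586/60000 = 0.009767 m³/s.
Cross-sectional area A = πD²/4 = π(0.307)²/4 = 0.07402 m²; mean velocity V = Q/A = 0.009767/0.07402 = 0.1319 m/s.
Reynolds number Re = ρVD/μ = 781 · 0.1319 · 0.307 / 0.00151 = 2.095e+04.
Re > 4000 → turbulent. Relative roughness ε/D = 1e-06/0.307 = 3.26e-06. Haaland: 1/√f = -1.8 log₁₀[(3.26e-06/3.7)^1.11 + 6.9/2.095e+04] = -1.8 log₁₀[1.9e-07 + 0.000329] = 6.268, so f = 0.02546.
Darcy-Weisbach: ΔP = f(L/D)(ρV²/2) = 0.02546·(153/0.307)·(781·0.1319²/2) = 0.02546·498.4·6.798 = 86.24 Pa.
Pumping power P = QΔP = 0.009767·86.24 = 0.8423 W = 0.842 W.

P ≈ 0.842 W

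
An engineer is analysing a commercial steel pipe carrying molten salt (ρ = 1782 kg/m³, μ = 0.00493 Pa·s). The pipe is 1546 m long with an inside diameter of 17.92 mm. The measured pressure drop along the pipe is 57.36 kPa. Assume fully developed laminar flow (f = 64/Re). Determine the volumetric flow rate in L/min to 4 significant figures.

Q ≈ 1.143 L/min

For laminar flow, f = 64/Re with Re = ρVD/μ, so Darcy-Weisbach reduces to ΔP = 32μLV/D². Solving for V: V = ΔP·D²/(32μL) = 5.736e+04·(0.01792)²/(32·0.00493·1546) = 0.07552 m/s.
Check: Re = ρVD/μ = 1782·0.07552·0.01792/0.00493 = 489.2 < 2300, so the laminar assumption holds.
Q = V·A = 0.07552·(π/4·0.01792²) = 1.905e-05 m³/s = 1.143 L/min.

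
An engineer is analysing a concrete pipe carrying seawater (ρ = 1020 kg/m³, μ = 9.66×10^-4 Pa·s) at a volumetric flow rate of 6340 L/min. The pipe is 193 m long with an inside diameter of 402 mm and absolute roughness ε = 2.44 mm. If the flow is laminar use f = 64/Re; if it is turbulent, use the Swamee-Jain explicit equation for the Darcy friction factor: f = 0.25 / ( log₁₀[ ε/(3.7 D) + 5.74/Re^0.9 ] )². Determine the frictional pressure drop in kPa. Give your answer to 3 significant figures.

Q = 6340 L/min = 6340/60000 = 0.1057 m³/s.
Cross-sectional area A = πD²/4 = π(0.402)²/4 = 0.1269 m²; mean velocity V = Q/A = 0.1057/0.1269 = 0.8325 m/s.
Reynolds number Re = ρVD/μ = 1020 · 0.8325 · 0.402 / 0.000966 = 3.534e+05.
Re > 4000 → turbulent. Relative roughness ε/D = 0.00244/0.402 = 0.00607. Swamee-Jain: f = 0.25/(log₁₀[0.00607/3.7 + 5.74/3.534e+05^0.9])² = 0.25/(log₁₀[0.00164 + 5.83e-05])² = 0.25/(-2.77)² = 0.03259.
Darcy-Weisbach: ΔP = f(L/D)(ρV²/2) = 0.03259·(193/0.402)·(1020·0.8325²/2) = 0.03259·480.1·353.5 = 5530 Pa.
ΔP = 5530 Pa = 5.53 kPa.

ΔP ≈ 5.53 kPa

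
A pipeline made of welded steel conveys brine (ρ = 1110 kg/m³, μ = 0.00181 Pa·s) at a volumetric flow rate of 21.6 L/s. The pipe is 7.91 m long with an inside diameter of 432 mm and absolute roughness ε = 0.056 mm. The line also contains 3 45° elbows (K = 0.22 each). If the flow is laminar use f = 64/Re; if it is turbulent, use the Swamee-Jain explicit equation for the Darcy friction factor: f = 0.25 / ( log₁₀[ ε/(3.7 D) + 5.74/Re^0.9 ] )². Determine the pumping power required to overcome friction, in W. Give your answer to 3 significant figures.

Q = 21.6 L/s = 21.6/1000 = 0.0216 m³/s.
Cross-sectional area A = πD²/4 = π(0.432)²/4 = 0.1466 m²; mean velocity V = Q/A = 0.0216/0.1466 = 0.1474 m/s.
Reynolds number Re = ρVD/μ = 1110 · 0.1474 · 0.432 / 0.00181 = 3.904e+04.
Re > 4000 → turbulent. Relative roughness ε/D = 5.6e-05/0.432 = 0.00013. Swamee-Jain: f = 0.25/(log₁₀[0.00013/3.7 + 5.74/3.904e+04^0.9])² = 0.25/(log₁₀[3.5e-05 + 0.000423])² = 0.25/(-3.339)² = 0.02242.
Total minor-loss coefficient ΣK = 3·0.22 = 0.66.
ΔP = [f·L/D + ΣK]·(ρV²/2) = [0.02242·7.91/0.432 + 0.66]·(1110·0.1474²/2) = [0.4106 + 0.66]·12.05 = 12.9 Pa.
Pumping power P = QΔP = 0.0216·12.9 = 0.2787 W = 0.279 W.

P ≈ 0.279 W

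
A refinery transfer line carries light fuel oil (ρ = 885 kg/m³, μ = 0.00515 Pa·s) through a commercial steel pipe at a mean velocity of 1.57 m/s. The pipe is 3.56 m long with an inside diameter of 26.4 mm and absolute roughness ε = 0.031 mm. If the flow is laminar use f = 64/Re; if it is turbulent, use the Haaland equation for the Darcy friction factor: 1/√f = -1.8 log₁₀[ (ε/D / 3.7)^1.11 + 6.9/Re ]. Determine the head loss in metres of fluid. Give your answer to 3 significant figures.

h_f ≈ 0.597 m

Reynolds number Re = ρVD/μ = 885 · 1.57 · 0.0264 / 0.00515 = 7123.
Re > 4000 → turbulent. Relative roughness ε/D = 3.1e-05/0.0264 = 0.00117. Haaland: 1/√f = -1.8 log₁₀[(0.00117/3.7)^1.11 + 6.9/7123] = -1.8 log₁₀[0.000131 + 0.000969] = 5.326, so f = 0.03526.
Darcy-Weisbach: ΔP = f(L/D)(ρV²/2) = 0.03526·(3.56/0.0264)·(885·1.57²/2) = 0.03526·134.8·1091 = 5185 Pa.
Head loss h_f = ΔP/(ρg) = 5185/(885·9.81) = 0.597 m.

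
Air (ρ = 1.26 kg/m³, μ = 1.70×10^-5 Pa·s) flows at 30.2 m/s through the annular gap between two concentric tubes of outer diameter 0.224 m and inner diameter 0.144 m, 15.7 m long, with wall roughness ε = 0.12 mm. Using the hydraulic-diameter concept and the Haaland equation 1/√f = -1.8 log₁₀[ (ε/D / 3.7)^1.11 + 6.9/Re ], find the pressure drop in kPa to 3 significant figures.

ΔP ≈ 2.57 kPa

Hydraulic diameter D_h = 4A/P = D_o - D_i = 0.224 - 0.144 = 0.08 m.
Re = ρVD_h/μ = 1.26·30.2·0.08/1.7e-05 = 1.791e+05.
ε/D_h = 0.00012/0.08 = 0.0015; Haaland gives 1/√f = -1.8 log₁₀[0.000172+3.85e-05] = 6.619, so f = 0.02282.
ΔP = f(L/D_h)(ρV²/2) = 0.02282·15.7/0.08·574.6 = 2574 Pa.
ΔP = 2.57 kPa.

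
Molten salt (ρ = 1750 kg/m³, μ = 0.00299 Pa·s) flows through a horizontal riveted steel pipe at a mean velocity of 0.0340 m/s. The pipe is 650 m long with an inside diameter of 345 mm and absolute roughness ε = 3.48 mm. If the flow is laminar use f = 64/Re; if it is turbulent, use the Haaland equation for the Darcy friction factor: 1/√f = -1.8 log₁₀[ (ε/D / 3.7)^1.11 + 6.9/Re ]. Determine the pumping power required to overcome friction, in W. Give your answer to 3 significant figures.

P ≈ 0.273 W

Reynolds number Re = ρVD/μ = 1750 · 0.034 · 0.345 / 0.00299 = 6865.
Re > 4000 → turbulent. Relative roughness ε/D = 0.00348/0.345 = 0.0101. Haaland: 1/√f = -1.8 log₁₀[(0.0101/3.7)^1.11 + 6.9/6865] = -1.8 log₁₀[0.00142 + 0.00101] = 4.706, so f = 0.04515.
Darcy-Weisbach: ΔP = f(L/D)(ρV²/2) = 0.04515·(650/0.345)·(1750·0.034²/2) = 0.04515·1884·1.012 = 86.04 Pa.
Q = V·A = 0.034·0.09348 = 0.003178 m³/s.
Pumping power P = QΔP = 0.003178·86.04 = 0.2735 W = 0.273 W.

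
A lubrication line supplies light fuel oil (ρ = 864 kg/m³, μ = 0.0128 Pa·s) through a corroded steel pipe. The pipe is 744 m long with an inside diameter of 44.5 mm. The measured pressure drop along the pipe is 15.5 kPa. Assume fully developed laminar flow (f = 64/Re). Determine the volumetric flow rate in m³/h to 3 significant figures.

Q ≈ 0.564 m³/h

For laminar flow, f = 64/Re with Re = ρVD/μ, so Darcy-Weisbach reduces to ΔP = 32μLV/D². Solving for V: V = ΔP·D²/(32μL) = 1.55e+04·(0.0445)²/(32·0.0128·744) = 0.1007 m/s.
Check: Re = ρVD/μ = 864·0.1007·0.0445/0.0128 = 302.5 < 2300, so the laminar assumption holds.
Q = V·A = 0.1007·(π/4·0.0445²) = 0.0001566 m³/s = 0.564 m³/h.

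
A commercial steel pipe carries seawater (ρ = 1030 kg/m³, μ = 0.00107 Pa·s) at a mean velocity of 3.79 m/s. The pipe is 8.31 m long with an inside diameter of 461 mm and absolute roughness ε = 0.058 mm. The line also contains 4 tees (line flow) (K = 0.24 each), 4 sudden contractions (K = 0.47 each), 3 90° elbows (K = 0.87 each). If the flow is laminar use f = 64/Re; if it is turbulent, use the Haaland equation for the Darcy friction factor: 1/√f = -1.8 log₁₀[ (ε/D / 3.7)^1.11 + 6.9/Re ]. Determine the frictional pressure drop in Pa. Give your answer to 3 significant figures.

ΔP ≈ 42100 Pa

Reynolds number Re = ρVD/μ = 1030 · 3.79 · 0.461 / 0.00107 = 1.682e+06.
Re > 4000 → turbulent. Relative roughness ε/D = 5.8e-05/0.461 = 0.000126. Haaland: 1/√f = -1.8 log₁₀[(0.000126/3.7)^1.11 + 6.9/1.682e+06] = -1.8 log₁₀[1.1e-05 + 4.1e-06] = 8.68, so f = 0.01327.
Total minor-loss coefficient ΣK = 4·0.24 + 4·0.47 + 3·0.87 = 5.45.
ΔP = [f·L/D + ΣK]·(ρV²/2) = [0.01327·8.31/0.461 + 5.45]·(1030·3.79²/2) = [0.2393 + 5.45]·7398 = 4.209e+04 Pa.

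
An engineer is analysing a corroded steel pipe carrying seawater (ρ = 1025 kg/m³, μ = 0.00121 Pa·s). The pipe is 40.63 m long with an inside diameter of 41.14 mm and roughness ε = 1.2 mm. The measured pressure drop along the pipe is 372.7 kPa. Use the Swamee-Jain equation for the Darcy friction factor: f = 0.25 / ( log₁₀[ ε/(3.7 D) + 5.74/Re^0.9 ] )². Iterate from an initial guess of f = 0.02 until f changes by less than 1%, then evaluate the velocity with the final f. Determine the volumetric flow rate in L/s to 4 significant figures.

Rearranging Darcy-Weisbach: V = √(2·ΔP·D/(f·L·ρ)). With ε/D = 0.0012/0.04114 = 0.0292, iterate starting from f = 0.02:
  f = 0.02 → V = √(2·3.727e+05·0.04114/(0.02·40.63·1025)) = 6.068 m/s; Re = ρVD/μ = 2.115e+05; f → 0.05679
  f = 0.05679 → V = 3.601 m/s; Re = 1.255e+05; f → 0.05695
Converged (Δf/f < 1%). With the final f = 0.05695: V = √(2·3.727e+05·0.04114/(0.05695·40.63·1025)) = 3.596 m/s.
Q = V·A = 3.596·(π/4·0.04114²) = 0.00478 m³/s = 4.780 L/s.

Q ≈ 4.780 L/s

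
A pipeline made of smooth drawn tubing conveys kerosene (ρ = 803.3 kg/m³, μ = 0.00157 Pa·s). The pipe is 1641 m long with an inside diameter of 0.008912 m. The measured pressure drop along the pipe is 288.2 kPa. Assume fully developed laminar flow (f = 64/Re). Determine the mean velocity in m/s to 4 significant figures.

V ≈ 0.2776 m/s

For laminar flow, f = 64/Re with Re = ρVD/μ, so Darcy-Weisbach reduces to ΔP = 32μLV/D². Solving for V: V = ΔP·D²/(32μL) = 2.882e+05·(0.008912)²/(32·0.00157·1641) = 0.2776 m/s.
Check: Re = ρVD/μ = 803.3·0.2776·0.008912/0.00157 = 1266 < 2300, so the laminar assumption holds.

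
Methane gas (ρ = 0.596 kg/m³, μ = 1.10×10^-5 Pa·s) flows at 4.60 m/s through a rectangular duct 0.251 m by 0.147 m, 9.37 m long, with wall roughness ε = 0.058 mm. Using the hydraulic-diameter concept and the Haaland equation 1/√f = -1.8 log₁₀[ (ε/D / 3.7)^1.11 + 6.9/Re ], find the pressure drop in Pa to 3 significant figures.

ΔP ≈ 7.01 Pa

Hydraulic diameter D_h = 4A/P = 4·(0.251·0.147)/(2·(0.251+0.147)) = 0.1476/0.796 = 0.1854 m.
Re = ρVD_h/μ = 0.596·4.6·0.1854/1.1e-05 = 4.621e+04.
ε/D_h = 5.8e-05/0.1854 = 0.000313; Haaland gives 1/√f = -1.8 log₁₀[3.01e-05+0.000149] = 6.743, so f = 0.02199.
ΔP = f(L/D_h)(ρV²/2) = 0.02199·9.37/0.1854·6.306 = 7.009 Pa.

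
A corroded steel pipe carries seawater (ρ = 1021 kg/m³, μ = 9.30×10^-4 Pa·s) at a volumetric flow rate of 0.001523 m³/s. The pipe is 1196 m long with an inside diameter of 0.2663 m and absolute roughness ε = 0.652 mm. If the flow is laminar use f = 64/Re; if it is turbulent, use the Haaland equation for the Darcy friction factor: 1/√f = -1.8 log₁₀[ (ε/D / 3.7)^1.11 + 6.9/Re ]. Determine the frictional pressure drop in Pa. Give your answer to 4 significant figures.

ΔP ≈ 61.38 Pa

Cross-sectional area A = πD²/4 = π(0.2663)²/4 = 0.0557 m²; mean velocity V = Q/A = 0.001523/0.0557 = 0.02734 m/s.
Reynolds number Re = ρVD/μ = 1021 · 0.02734 · 0.2663 / 0.00093 = 7994.
Re > 4000 → turbulent. Relative roughness ε/D = 0.000652/0.2663 = 0.00245. Haaland: 1/√f = -1.8 log₁₀[(0.00245/3.7)^1.11 + 6.9/7994] = -1.8 log₁₀[0.000296 + 0.000863] = 5.285, so f = 0.03581.
Darcy-Weisbach: ΔP = f(L/D)(ρV²/2) = 0.03581·(1196/0.2663)·(1021·0.02734²/2) = 0.03581·4491·0.3817 = 61.38 Pa.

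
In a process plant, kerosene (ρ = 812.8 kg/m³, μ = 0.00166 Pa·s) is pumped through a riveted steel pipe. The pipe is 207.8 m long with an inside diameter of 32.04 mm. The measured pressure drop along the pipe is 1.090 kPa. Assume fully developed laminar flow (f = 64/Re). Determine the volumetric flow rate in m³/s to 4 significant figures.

Q ≈ 8.173×10^-5 m³/s

For laminar flow, f = 64/Re with Re = ρVD/μ, so Darcy-Weisbach reduces to ΔP = 32μLV/D². Solving for V: V = ΔP·D²/(32μL) = 1090·(0.03204)²/(32·0.00166·207.8) = 0.1014 m/s.
Check: Re = ρVD/μ = 812.8·0.1014·0.03204/0.00166 = 1590 < 2300, so the laminar assumption holds.
Q = V·A = 0.1014·(π/4·0.03204²) = 8.173e-05 m³/s = 8.173×10^-5 m³/s.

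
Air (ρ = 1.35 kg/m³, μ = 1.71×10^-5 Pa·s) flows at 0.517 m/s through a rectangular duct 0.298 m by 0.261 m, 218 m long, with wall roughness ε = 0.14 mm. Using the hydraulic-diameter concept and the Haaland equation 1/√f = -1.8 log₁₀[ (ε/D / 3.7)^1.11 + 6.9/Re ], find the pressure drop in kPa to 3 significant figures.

ΔP ≈ 0.00431 kPa

Hydraulic diameter D_h = 4A/P = 4·(0.298·0.261)/(2·(0.298+0.261)) = 0.3111/1.118 = 0.2783 m.
Re = ρVD_h/μ = 1.35·0.517·0.2783/1.71e-05 = 1.136e+04.
ε/D_h = 0.00014/0.2783 = 0.000503; Haaland gives 1/√f = -1.8 log₁₀[5.11e-05+0.000607] = 5.727, so f = 0.03049.
ΔP = f(L/D_h)(ρV²/2) = 0.03049·218/0.2783·0.1804 = 4.31 Pa.
ΔP = 0.00431 kPa.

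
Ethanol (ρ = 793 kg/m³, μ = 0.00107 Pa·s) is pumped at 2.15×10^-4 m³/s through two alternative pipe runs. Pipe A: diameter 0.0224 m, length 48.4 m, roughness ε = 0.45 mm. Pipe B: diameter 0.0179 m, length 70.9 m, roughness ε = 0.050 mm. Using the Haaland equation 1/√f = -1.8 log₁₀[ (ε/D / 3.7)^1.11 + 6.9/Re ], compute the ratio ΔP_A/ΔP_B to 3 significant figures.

Pipe A: V = Q/A = 0.000215/0.0003941 = 0.5456 m/s; Re = 9057; ε/D = 0.0201; Haaland → f = 0.0528; ΔP_A = f(L/D)(ρV²/2) = 1.346e+04 Pa.
Pipe B: V = Q/A = 0.000215/0.0002516 = 0.8544 m/s; Re = 1.133e+04; ε/D = 0.00279; Haaland → f = 0.0338; ΔP_B = f(L/D)(ρV²/2) = 3.875e+04 Pa.
ΔP_A/ΔP_B = 1.346e+04/3.875e+04 = 0.347.

ΔP_A/ΔP_B ≈ 0.347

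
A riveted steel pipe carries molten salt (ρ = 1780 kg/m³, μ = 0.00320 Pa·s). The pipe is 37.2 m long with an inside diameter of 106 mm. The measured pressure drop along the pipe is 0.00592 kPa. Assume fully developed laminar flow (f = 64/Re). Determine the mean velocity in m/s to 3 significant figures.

V ≈ 0.0175 m/s

For laminar flow, f = 64/Re with Re = ρVD/μ, so Darcy-Weisbach reduces to ΔP = 32μLV/D². Solving for V: V = ΔP·D²/(32μL) = 5.92·(0.106)²/(32·0.0032·37.2) = 0.01746 m/s.
Check: Re = ρVD/μ = 1780·0.01746·0.106/0.0032 = 1030 < 2300, so the laminar assumption holds.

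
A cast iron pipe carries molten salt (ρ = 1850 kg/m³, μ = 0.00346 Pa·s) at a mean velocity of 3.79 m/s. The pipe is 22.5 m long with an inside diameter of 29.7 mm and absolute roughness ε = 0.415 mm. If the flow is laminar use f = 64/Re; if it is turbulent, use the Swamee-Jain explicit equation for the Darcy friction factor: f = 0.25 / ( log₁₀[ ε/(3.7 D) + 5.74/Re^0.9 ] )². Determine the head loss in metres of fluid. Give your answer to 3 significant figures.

h_f ≈ 24.3 m

Reynolds number Re = ρVD/μ = 1850 · 3.79 · 0.0297 / 0.00346 = 6.019e+04.
Re > 4000 → turbulent. Relative roughness ε/D = 0.000415/0.0297 = 0.014. Swamee-Jain: f = 0.25/(log₁₀[0.014/3.7 + 5.74/6.019e+04^0.9])² = 0.25/(log₁₀[0.00378 + 0.000287])² = 0.25/(-2.391)² = 0.04373.
Darcy-Weisbach: ΔP = f(L/D)(ρV²/2) = 0.04373·(22.5/0.0297)·(1850·3.79²/2) = 0.04373·757.6·1.329e+04 = 4.401e+05 Pa.
Head loss h_f = ΔP/(ρg) = 4.401e+05/(1850·9.81) = 24.3 m.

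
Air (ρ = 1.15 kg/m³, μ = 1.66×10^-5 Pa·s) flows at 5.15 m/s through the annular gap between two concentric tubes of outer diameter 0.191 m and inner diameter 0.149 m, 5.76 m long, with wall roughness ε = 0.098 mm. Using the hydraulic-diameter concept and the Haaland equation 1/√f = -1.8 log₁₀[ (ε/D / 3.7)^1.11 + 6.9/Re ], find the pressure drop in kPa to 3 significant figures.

Hydraulic diameter D_h = 4A/P = D_o - D_i = 0.191 - 0.149 = 0.042 m.
Re = ρVD_h/μ = 1.15·5.15·0.042/1.66e-05 = 1.498e+04.
ε/D_h = 9.8e-05/0.042 = 0.00233; Haaland gives 1/√f = -1.8 log₁₀[0.00028+0.00046] = 5.634, so f = 0.0315.
ΔP = f(L/D_h)(ρV²/2) = 0.0315·5.76/0.042·15.25 = 65.88 Pa.
ΔP = 0.0659 kPa.

ΔP ≈ 0.0659 kPa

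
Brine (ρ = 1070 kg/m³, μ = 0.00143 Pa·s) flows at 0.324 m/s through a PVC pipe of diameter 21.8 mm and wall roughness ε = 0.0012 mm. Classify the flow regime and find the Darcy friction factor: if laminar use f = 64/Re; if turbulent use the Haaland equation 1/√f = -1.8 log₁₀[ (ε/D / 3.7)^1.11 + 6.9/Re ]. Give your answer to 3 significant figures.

Re = ρVD/μ = 1070·0.324·0.0218/0.00143 = 5285.
Re > 4000 → turbulent. ε/D = 1.2e-06/0.0218 = 5.5e-05; Haaland: 1/√f = -1.8 log₁₀[4.38e-06 + 0.00131] = 5.189, so f = 0.03714.

f ≈ 0.0371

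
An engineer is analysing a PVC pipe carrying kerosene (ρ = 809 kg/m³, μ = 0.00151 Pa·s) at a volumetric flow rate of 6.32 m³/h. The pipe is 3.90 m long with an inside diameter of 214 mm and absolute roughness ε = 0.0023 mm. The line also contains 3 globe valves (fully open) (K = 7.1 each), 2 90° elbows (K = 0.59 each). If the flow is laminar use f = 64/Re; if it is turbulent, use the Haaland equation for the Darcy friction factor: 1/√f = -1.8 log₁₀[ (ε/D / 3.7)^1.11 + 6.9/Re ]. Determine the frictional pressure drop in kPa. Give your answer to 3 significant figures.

ΔP ≈ 0.0223 kPa

Q = 6.32 m³/h = 6.32/3600 = 0.001756 m³/s.
Cross-sectional area A = πD²/4 = π(0.214)²/4 = 0.03597 m²; mean velocity V = Q/A = 0.001756/0.03597 = 0.04881 m/s.
Reynolds number Re = ρVD/μ = 809 · 0.04881 · 0.214 / 0.00151 = 5596.
Re > 4000 → turbulent. Relative roughness ε/D = 2.3e-06/0.214 = 1.07e-05. Haaland: 1/√f = -1.8 log₁₀[(1.07e-05/3.7)^1.11 + 6.9/5596] = -1.8 log₁₀[7.15e-07 + 0.00123] = 5.236, so f = 0.03648.
Total minor-loss coefficient ΣK = 3·7.1 + 2·0.59 = 22.5.
ΔP = [f·L/D + ΣK]·(ρV²/2) = [0.03648·3.9/0.214 + 22.5]·(809·0.04881²/2) = [0.6648 + 22.5]·0.9636 = 22.3 Pa.
ΔP = 22.3 Pa = 0.0223 kPa.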